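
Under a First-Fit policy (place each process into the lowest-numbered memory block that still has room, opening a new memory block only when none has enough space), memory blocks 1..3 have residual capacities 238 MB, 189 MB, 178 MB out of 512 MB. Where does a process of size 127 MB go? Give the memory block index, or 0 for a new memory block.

Memory blocks with room: memory block 1 (238 MB), memory block 2 (189 MB), memory block 3 (178 MB).
The first with room is memory block 1.

1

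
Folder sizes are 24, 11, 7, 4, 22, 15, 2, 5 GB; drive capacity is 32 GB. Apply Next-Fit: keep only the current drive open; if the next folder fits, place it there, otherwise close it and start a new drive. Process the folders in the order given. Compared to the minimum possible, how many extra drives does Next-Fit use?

1

Next-Fit: [24] [11,7,4] [22] [15,2,5] → 4 drives.
Total size 90 GB; any packing needs at least ⌈90/32⌉ = 3 drives.
An optimal packing achieves that bound: [24,7] [22,5,4] [15,11,2] → 3 drives.
Excess: 4 − 3 = 1.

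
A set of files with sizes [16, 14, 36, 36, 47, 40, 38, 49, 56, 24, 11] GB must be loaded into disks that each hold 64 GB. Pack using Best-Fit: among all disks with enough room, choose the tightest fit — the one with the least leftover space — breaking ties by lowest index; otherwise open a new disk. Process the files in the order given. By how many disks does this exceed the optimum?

1

Best-Fit: [16,14] [36] [36] [47] [40,24] [38] [49,11] [56] → 8 disks.
7 files exceed 32 GB (half the capacity), and no two of those can share a disk, so at least 7 disks are needed.
An optimal packing achieves that bound: [56] [49,14] [47,16] [40,24] [38,11] [36] [36] → 7 disks.
Excess: 8 − 7 = 1.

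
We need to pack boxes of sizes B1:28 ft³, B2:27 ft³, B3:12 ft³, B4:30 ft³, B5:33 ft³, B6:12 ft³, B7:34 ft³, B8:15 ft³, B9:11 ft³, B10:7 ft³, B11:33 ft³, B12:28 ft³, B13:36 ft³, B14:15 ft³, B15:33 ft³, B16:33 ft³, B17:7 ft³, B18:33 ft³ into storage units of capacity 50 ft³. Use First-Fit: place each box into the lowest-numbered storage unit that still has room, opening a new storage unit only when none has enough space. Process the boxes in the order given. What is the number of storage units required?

storage unit 1: place B1 (28 ft³), 22 ft³ left
storage unit 2: place B2 (27 ft³), 23 ft³ left
storage unit 1: place B3 (12 ft³), 10 ft³ left
storage unit 3: place B4 (30 ft³), 20 ft³ left
storage unit 4: place B5 (33 ft³), 17 ft³ left
storage unit 2: place B6 (12 ft³), 11 ft³ left
storage unit 5: place B7 (34 ft³), 16 ft³ left
storage unit 3: place B8 (15 ft³), 5 ft³ left
storage unit 2: place B9 (11 ft³), 0 ft³ left
storage unit 1: place B10 (7 ft³), 3 ft³ left
storage unit 6: place B11 (33 ft³), 17 ft³ left
storage unit 7: place B12 (28 ft³), 22 ft³ left
storage unit 8: place B13 (36 ft³), 14 ft³ left
storage unit 4: place B14 (15 ft³), 2 ft³ left
storage unit 9: place B15 (33 ft³), 17 ft³ left
storage unit 10: place B16 (33 ft³), 17 ft³ left
storage unit 5: place B17 (7 ft³), 9 ft³ left
storage unit 11: place B18 (33 ft³), 17 ft³ left
Final storage units: [28,12,7] [27,12,11] [30,15] [33,15] [34,7] [33] [28] [36] [33] [33] [33].

11 storage units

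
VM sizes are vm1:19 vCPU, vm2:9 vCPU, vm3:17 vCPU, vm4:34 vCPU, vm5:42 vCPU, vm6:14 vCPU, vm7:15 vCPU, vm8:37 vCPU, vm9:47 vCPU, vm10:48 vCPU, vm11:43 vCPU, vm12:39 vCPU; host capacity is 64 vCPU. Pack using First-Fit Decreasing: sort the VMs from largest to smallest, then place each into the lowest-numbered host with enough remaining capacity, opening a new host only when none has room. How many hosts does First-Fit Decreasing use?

Sorted descending: 48, 47, 43, 42, 39, 37, 34, 19, 17, 15, 14, 9.
host 1: place 48 vCPU, 16 vCPU left
host 2: place 47 vCPU, 17 vCPU left
host 3: place 43 vCPU, 21 vCPU left
host 4: place 42 vCPU, 22 vCPU left
host 5: place 39 vCPU, 25 vCPU left
host 6: place 37 vCPU, 27 vCPU left
host 7: place 34 vCPU, 30 vCPU left
host 3: place 19 vCPU, 2 vCPU left
host 2: place 17 vCPU, 0 vCPU left
host 1: place 15 vCPU, 1 vCPU left
host 4: place 14 vCPU, 8 vCPU left
host 5: place 9 vCPU, 16 vCPU left

7 hosts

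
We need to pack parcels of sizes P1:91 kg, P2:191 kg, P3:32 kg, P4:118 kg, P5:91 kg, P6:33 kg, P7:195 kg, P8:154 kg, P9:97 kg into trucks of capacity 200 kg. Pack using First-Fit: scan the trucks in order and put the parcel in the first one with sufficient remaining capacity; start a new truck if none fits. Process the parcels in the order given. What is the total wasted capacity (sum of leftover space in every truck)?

Put P1 (91 kg) in truck 1; 109 kg remain.
Put P2 (191 kg) in truck 2; 9 kg remain.
Put P3 (32 kg) in truck 1; 77 kg remain.
Put P4 (118 kg) in truck 3; 82 kg remain.
Put P5 (91 kg) in truck 4; 109 kg remain.
Put P6 (33 kg) in truck 1; 44 kg remain.
Put P7 (195 kg) in truck 5; 5 kg remain.
Put P8 (154 kg) in truck 6; 46 kg remain.
Put P9 (97 kg) in truck 4; 12 kg remain.
6 trucks × 200 kg = 1200 kg; used 1002 kg; unused 198 kg.

198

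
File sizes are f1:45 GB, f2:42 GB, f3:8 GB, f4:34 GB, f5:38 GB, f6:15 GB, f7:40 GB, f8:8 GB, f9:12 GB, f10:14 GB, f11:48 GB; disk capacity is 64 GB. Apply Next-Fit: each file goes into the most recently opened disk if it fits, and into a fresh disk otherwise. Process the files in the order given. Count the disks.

6

disk 1: place f1 (45 GB), 19 GB left
disk 2: place f2 (42 GB), 22 GB left
disk 2: place f3 (8 GB), 14 GB left
disk 3: place f4 (34 GB), 30 GB left
disk 4: place f5 (38 GB), 26 GB left
disk 4: place f6 (15 GB), 11 GB left
disk 5: place f7 (40 GB), 24 GB left
disk 5: place f8 (8 GB), 16 GB left
disk 5: place f9 (12 GB), 4 GB left
disk 6: place f10 (14 GB), 50 GB left
disk 6: place f11 (48 GB), 2 GB left
Final disks: [45] [42,8] [34] [38,15] [40,8,12] [14,48].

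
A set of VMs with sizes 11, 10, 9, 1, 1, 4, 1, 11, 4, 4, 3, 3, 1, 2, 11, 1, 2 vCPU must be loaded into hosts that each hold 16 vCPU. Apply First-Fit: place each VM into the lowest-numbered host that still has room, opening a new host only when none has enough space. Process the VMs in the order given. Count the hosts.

11 vCPU → host 1 (remaining 5 vCPU)
10 vCPU → host 2 (remaining 6 vCPU)
9 vCPU → host 3 (remaining 7 vCPU)
1 vCPU → host 1 (remaining 4 vCPU)
1 vCPU → host 1 (remaining 3 vCPU)
4 vCPU → host 2 (remaining 2 vCPU)
1 vCPU → host 1 (remaining 2 vCPU)
11 vCPU → host 4 (remaining 5 vCPU)
4 vCPU → host 3 (remaining 3 vCPU)
4 vCPU → host 4 (remaining 1 vCPU)
3 vCPU → host 3 (remaining 0 vCPU)
3 vCPU → host 5 (remaining 13 vCPU)
1 vCPU → host 1 (remaining 1 vCPU)
2 vCPU → host 2 (remaining 0 vCPU)
11 vCPU → host 5 (remaining 2 vCPU)
1 vCPU → host 1 (remaining 0 vCPU)
2 vCPU → host 5 (remaining 0 vCPU)

5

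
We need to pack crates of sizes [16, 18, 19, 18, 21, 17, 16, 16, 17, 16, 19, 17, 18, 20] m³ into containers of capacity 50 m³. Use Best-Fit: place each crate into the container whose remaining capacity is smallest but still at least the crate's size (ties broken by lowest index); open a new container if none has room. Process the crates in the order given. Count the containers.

6 containers

16 m³ → container 1 (remaining 34 m³)
18 m³ → container 1 (remaining 16 m³)
19 m³ → container 2 (remaining 31 m³)
18 m³ → container 2 (remaining 13 m³)
21 m³ → container 3 (remaining 29 m³)
17 m³ → container 3 (remaining 12 m³)
16 m³ → container 1 (remaining 0 m³)
16 m³ → container 4 (remaining 34 m³)
17 m³ → container 4 (remaining 17 m³)
16 m³ → container 4 (remaining 1 m³)
19 m³ → container 5 (remaining 31 m³)
17 m³ → container 5 (remaining 14 m³)
18 m³ → container 6 (remaining 32 m³)
20 m³ → container 6 (remaining 12 m³)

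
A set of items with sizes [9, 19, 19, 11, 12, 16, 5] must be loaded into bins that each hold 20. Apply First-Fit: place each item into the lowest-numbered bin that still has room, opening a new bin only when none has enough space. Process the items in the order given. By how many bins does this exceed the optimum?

First-Fit: [9,11] [19] [19] [12,5] [16] → 5 bins.
Total size 91; any packing needs at least ⌈91/20⌉ = 5 bins.
So 5 is already optimal.

0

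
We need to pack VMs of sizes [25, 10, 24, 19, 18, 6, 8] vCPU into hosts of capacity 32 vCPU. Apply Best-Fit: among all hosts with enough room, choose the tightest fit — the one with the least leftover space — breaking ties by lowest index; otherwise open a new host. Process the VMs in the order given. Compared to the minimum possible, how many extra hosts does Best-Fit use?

Best-Fit: [25,6] [10,19] [24,8] [18] → 4 hosts.
Total size 110 vCPU; any packing needs at least ⌈110/32⌉ = 4 hosts.
So 4 is already optimal.

0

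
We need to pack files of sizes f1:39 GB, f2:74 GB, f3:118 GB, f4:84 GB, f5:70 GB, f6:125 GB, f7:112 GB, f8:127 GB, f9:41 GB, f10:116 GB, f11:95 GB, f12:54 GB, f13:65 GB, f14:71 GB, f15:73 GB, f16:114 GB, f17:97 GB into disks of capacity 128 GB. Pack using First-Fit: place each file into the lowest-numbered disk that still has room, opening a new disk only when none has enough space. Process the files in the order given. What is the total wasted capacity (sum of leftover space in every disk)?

317

f1 (39 GB) → disk 1 (remaining 89 GB)
f2 (74 GB) → disk 1 (remaining 15 GB)
f3 (118 GB) → disk 2 (remaining 10 GB)
f4 (84 GB) → disk 3 (remaining 44 GB)
f5 (70 GB) → disk 4 (remaining 58 GB)
f6 (125 GB) → disk 5 (remaining 3 GB)
f7 (112 GB) → disk 6 (remaining 16 GB)
f8 (127 GB) → disk 7 (remaining 1 GB)
f9 (41 GB) → disk 3 (remaining 3 GB)
f10 (116 GB) → disk 8 (remaining 12 GB)
f11 (95 GB) → disk 9 (remaining 33 GB)
f12 (54 GB) → disk 4 (remaining 4 GB)
f13 (65 GB) → disk 10 (remaining 63 GB)
f14 (71 GB) → disk 11 (remaining 57 GB)
f15 (73 GB) → disk 12 (remaining 55 GB)
f16 (114 GB) → disk 13 (remaining 14 GB)
f17 (97 GB) → disk 14 (remaining 31 GB)
14 disks × 128 GB = 1792 GB; used 1475 GB; unused 317 GB.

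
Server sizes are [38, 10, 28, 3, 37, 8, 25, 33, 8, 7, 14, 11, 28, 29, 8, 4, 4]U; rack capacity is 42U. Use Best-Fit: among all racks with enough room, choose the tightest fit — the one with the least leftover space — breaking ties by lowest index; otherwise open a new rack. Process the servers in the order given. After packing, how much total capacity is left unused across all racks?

38U → rack 1 (remaining 4U)
10U → rack 2 (remaining 32U)
28U → rack 2 (remaining 4U)
3U → rack 1 (remaining 1U)
37U → rack 3 (remaining 5U)
8U → rack 4 (remaining 34U)
25U → rack 4 (remaining 9U)
33U → rack 5 (remaining 9U)
8U → rack 4 (remaining 1U)
7U → rack 5 (remaining 2U)
14U → rack 6 (remaining 28U)
11U → rack 6 (remaining 17U)
28U → rack 7 (remaining 14U)
29U → rack 8 (remaining 13U)
8U → rack 8 (remaining 5U)
4U → rack 2 (remaining 0U)
4U → rack 3 (remaining 1U)
8 racks × 42U = 336U; used 295U; unused 41U.

41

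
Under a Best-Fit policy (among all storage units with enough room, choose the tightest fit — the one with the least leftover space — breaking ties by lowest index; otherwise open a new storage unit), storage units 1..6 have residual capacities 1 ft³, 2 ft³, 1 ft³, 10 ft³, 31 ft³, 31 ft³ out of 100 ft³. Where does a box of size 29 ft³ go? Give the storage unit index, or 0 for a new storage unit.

5

Storage units with room: storage unit 5 (31 ft³), storage unit 6 (31 ft³).
Tightest fit is storage unit 5 with 31 ft³ free.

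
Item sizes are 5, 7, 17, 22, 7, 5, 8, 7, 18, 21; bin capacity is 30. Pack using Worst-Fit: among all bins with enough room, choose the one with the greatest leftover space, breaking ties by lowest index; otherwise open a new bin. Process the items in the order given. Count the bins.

Put 5 in bin 1; 25 remain.
Put 7 in bin 1; 18 remain.
Put 17 in bin 1; 1 remain.
Put 22 in bin 2; 8 remain.
Put 7 in bin 2; 1 remain.
Put 5 in bin 3; 25 remain.
Put 8 in bin 3; 17 remain.
Put 7 in bin 3; 10 remain.
Put 18 in bin 4; 12 remain.
Put 21 in bin 5; 9 remain.

5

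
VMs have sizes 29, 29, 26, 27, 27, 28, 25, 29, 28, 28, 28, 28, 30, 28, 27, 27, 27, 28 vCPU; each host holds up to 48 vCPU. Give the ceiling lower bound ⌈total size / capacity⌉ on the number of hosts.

11 hosts

Total size = 29 + 29 + 26 + 27 + 27 + 28 + 25 + 29 + 28 + 28 + 28 + 28 + 30 + 28 + 27 + 27 + 27 + 28 = 499 vCPU.
⌈499 / 48⌉ = 11.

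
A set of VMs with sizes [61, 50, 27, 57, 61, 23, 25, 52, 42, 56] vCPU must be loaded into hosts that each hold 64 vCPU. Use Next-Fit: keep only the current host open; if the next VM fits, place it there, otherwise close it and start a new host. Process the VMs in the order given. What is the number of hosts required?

9

61 vCPU → host 1 (remaining 3 vCPU)
50 vCPU → host 2 (remaining 14 vCPU)
27 vCPU → host 3 (remaining 37 vCPU)
57 vCPU → host 4 (remaining 7 vCPU)
61 vCPU → host 5 (remaining 3 vCPU)
23 vCPU → host 6 (remaining 41 vCPU)
25 vCPU → host 6 (remaining 16 vCPU)
52 vCPU → host 7 (remaining 12 vCPU)
42 vCPU → host 8 (remaining 22 vCPU)
56 vCPU → host 9 (remaining 8 vCPU)
Final hosts: [61] [50] [27] [57] [61] [23,25] [52] [42] [56].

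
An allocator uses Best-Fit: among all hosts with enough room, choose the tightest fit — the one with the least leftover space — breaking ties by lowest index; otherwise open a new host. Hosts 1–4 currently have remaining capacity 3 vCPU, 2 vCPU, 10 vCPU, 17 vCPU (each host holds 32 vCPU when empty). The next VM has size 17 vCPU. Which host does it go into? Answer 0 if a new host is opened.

Hosts with room: host 4 (17 vCPU).
Tightest fit is host 4 with 17 vCPU free.

4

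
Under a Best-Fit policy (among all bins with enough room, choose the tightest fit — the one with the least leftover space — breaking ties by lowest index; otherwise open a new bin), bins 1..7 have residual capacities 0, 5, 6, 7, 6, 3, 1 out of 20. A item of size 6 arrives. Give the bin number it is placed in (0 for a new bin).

3

Bins with room: bin 3 (6), bin 4 (7), bin 5 (6).
Tightest fit is bin 3 with 6 free.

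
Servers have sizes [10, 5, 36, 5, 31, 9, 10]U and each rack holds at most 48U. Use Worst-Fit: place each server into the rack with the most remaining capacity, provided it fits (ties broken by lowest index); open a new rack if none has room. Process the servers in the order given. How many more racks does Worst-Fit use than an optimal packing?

Worst-Fit: [10,5,5,9,10] [36] [31] → 3 racks.
Total size 106U; any packing needs at least ⌈106/48⌉ = 3 racks.
So 3 is already optimal.

0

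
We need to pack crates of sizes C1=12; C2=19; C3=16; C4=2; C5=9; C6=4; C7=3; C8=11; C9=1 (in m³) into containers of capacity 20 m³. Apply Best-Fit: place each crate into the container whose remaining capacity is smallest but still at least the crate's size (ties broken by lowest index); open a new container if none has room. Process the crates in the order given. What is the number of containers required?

4 containers

Put C1 (12 m³) in container 1; 8 m³ remain.
Put C2 (19 m³) in container 2; 1 m³ remain.
Put C3 (16 m³) in container 3; 4 m³ remain.
Put C4 (2 m³) in container 3; 2 m³ remain.
Put C5 (9 m³) in container 4; 11 m³ remain.
Put C6 (4 m³) in container 1; 4 m³ remain.
Put C7 (3 m³) in container 1; 1 m³ remain.
Put C8 (11 m³) in container 4; 0 m³ remain.
Put C9 (1 m³) in container 1; 0 m³ remain.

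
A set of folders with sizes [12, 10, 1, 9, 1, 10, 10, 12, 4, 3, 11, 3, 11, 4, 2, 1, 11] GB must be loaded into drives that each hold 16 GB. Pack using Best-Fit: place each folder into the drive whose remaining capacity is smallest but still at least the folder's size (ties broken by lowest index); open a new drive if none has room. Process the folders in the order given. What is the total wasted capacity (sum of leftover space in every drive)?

drive 1: place 12 GB, 4 GB left
drive 2: place 10 GB, 6 GB left
drive 1: place 1 GB, 3 GB left
drive 3: place 9 GB, 7 GB left
drive 1: place 1 GB, 2 GB left
drive 4: place 10 GB, 6 GB left
drive 5: place 10 GB, 6 GB left
drive 6: place 12 GB, 4 GB left
drive 6: place 4 GB, 0 GB left
drive 2: place 3 GB, 3 GB left
drive 7: place 11 GB, 5 GB left
drive 2: place 3 GB, 0 GB left
drive 8: place 11 GB, 5 GB left
drive 7: place 4 GB, 1 GB left
drive 1: place 2 GB, 0 GB left
drive 7: place 1 GB, 0 GB left
drive 9: place 11 GB, 5 GB left
9 drives × 16 GB = 144 GB; used 115 GB; unused 29 GB.

29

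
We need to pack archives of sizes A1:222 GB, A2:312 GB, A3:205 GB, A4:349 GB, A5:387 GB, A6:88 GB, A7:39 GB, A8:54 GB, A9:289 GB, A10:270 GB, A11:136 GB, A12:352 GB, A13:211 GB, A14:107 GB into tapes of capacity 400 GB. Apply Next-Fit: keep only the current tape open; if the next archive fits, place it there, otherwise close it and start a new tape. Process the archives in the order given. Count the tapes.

11

A1 (222 GB) → tape 1 (remaining 178 GB)
A2 (312 GB) → tape 2 (remaining 88 GB)
A3 (205 GB) → tape 3 (remaining 195 GB)
A4 (349 GB) → tape 4 (remaining 51 GB)
A5 (387 GB) → tape 5 (remaining 13 GB)
A6 (88 GB) → tape 6 (remaining 312 GB)
A7 (39 GB) → tape 6 (remaining 273 GB)
A8 (54 GB) → tape 6 (remaining 219 GB)
A9 (289 GB) → tape 7 (remaining 111 GB)
A10 (270 GB) → tape 8 (remaining 130 GB)
A11 (136 GB) → tape 9 (remaining 264 GB)
A12 (352 GB) → tape 10 (remaining 48 GB)
A13 (211 GB) → tape 11 (remaining 189 GB)
A14 (107 GB) → tape 11 (remaining 82 GB)
Final tapes: [222] [312] [205] [349] [387] [88,39,54] [289] [270] [136] [352] [211,107].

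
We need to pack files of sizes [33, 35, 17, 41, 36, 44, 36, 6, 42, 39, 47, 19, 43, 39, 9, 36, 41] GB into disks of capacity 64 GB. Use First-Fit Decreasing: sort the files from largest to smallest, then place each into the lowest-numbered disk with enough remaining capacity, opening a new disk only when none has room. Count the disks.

13 disks

Sorted descending: 47, 44, 43, 42, 41, 41, 39, 39, 36, 36, 36, 35, 33, 19, 17, 9, 6.
47 GB → disk 1 (remaining 17 GB)
44 GB → disk 2 (remaining 20 GB)
43 GB → disk 3 (remaining 21 GB)
42 GB → disk 4 (remaining 22 GB)
41 GB → disk 5 (remaining 23 GB)
41 GB → disk 6 (remaining 23 GB)
39 GB → disk 7 (remaining 25 GB)
39 GB → disk 8 (remaining 25 GB)
36 GB → disk 9 (remaining 28 GB)
36 GB → disk 10 (remaining 28 GB)
36 GB → disk 11 (remaining 28 GB)
35 GB → disk 12 (remaining 29 GB)
33 GB → disk 13 (remaining 31 GB)
19 GB → disk 2 (remaining 1 GB)
17 GB → disk 1 (remaining 0 GB)
9 GB → disk 3 (remaining 12 GB)
6 GB → disk 3 (remaining 6 GB)
Final disks: [47,17] [44,19] [43,9,6] [42] [41] [41] [39] [39] [36] [36] [36] [35] [33].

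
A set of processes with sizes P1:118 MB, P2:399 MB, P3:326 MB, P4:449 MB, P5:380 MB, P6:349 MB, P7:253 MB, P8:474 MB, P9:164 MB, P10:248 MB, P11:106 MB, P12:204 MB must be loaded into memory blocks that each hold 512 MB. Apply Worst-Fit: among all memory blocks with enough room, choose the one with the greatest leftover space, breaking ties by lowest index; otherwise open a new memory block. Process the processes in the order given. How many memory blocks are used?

Put P1 (118 MB) in memory block 1; 394 MB remain.
Put P2 (399 MB) in memory block 2; 113 MB remain.
Put P3 (326 MB) in memory block 1; 68 MB remain.
Put P4 (449 MB) in memory block 3; 63 MB remain.
Put P5 (380 MB) in memory block 4; 132 MB remain.
Put P6 (349 MB) in memory block 5; 163 MB remain.
Put P7 (253 MB) in memory block 6; 259 MB remain.
Put P8 (474 MB) in memory block 7; 38 MB remain.
Put P9 (164 MB) in memory block 6; 95 MB remain.
Put P10 (248 MB) in memory block 8; 264 MB remain.
Put P11 (106 MB) in memory block 8; 158 MB remain.
Put P12 (204 MB) in memory block 9; 308 MB remain.

9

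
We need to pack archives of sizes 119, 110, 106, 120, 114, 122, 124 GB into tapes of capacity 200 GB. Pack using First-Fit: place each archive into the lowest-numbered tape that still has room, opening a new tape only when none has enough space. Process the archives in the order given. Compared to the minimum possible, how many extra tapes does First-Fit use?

0

First-Fit: [119] [110] [106] [120] [114] [122] [124] → 7 tapes.
7 archives exceed 100 GB (half the capacity), and no two of those can share a tape, so at least 7 tapes are needed.
So 7 is already optimal.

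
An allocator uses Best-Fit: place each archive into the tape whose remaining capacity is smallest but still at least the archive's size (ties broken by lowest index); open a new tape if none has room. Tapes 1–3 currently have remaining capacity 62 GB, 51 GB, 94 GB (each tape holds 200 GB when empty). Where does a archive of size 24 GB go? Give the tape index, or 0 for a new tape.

Tapes with room: tape 1 (62 GB), tape 2 (51 GB), tape 3 (94 GB).
Tightest fit is tape 2 with 51 GB free.

2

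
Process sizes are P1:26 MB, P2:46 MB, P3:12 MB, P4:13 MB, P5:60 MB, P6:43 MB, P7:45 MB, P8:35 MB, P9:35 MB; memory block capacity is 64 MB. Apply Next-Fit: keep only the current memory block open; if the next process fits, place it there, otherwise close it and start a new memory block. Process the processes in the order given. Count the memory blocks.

Put P1 (26 MB) in memory block 1; 38 MB remain.
Put P2 (46 MB) in memory block 2; 18 MB remain.
Put P3 (12 MB) in memory block 2; 6 MB remain.
Put P4 (13 MB) in memory block 3; 51 MB remain.
Put P5 (60 MB) in memory block 4; 4 MB remain.
Put P6 (43 MB) in memory block 5; 21 MB remain.
Put P7 (45 MB) in memory block 6; 19 MB remain.
Put P8 (35 MB) in memory block 7; 29 MB remain.
Put P9 (35 MB) in memory block 8; 29 MB remain.

8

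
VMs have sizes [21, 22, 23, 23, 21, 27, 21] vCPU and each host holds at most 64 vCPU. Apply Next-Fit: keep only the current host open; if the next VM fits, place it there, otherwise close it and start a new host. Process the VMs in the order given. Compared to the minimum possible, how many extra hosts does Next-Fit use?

1

Next-Fit: [21,22] [23,23] [21,27] [21] → 4 hosts.
Total size 158 vCPU; any packing needs at least ⌈158/64⌉ = 3 hosts.
An optimal packing achieves that bound: [27,23] [23,22] [21,21,21] → 3 hosts.
Excess: 4 − 3 = 1.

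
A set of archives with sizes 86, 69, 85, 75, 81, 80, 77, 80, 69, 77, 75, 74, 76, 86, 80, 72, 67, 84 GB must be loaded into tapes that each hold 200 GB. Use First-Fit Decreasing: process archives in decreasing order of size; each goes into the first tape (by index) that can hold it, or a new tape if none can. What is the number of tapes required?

Sorted descending: 86, 86, 85, 84, 81, 80, 80, 80, 77, 77, 76, 75, 75, 74, 72, 69, 69, 67.
86 GB → tape 1 (remaining 114 GB)
86 GB → tape 1 (remaining 28 GB)
85 GB → tape 2 (remaining 115 GB)
84 GB → tape 2 (remaining 31 GB)
81 GB → tape 3 (remaining 119 GB)
80 GB → tape 3 (remaining 39 GB)
80 GB → tape 4 (remaining 120 GB)
80 GB → tape 4 (remaining 40 GB)
77 GB → tape 5 (remaining 123 GB)
77 GB → tape 5 (remaining 46 GB)
76 GB → tape 6 (remaining 124 GB)
75 GB → tape 6 (remaining 49 GB)
75 GB → tape 7 (remaining 125 GB)
74 GB → tape 7 (remaining 51 GB)
72 GB → tape 8 (remaining 128 GB)
69 GB → tape 8 (remaining 59 GB)
69 GB → tape 9 (remaining 131 GB)
67 GB → tape 9 (remaining 64 GB)

9 tapes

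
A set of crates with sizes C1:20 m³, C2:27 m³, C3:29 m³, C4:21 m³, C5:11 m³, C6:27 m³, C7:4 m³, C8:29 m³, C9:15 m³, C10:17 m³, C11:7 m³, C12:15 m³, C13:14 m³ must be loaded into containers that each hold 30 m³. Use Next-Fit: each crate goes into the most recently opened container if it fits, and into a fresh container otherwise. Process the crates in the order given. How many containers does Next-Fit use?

11 containers

container 1: place C1 (20 m³), 10 m³ left
container 2: place C2 (27 m³), 3 m³ left
container 3: place C3 (29 m³), 1 m³ left
container 4: place C4 (21 m³), 9 m³ left
container 5: place C5 (11 m³), 19 m³ left
container 6: place C6 (27 m³), 3 m³ left
container 7: place C7 (4 m³), 26 m³ left
container 8: place C8 (29 m³), 1 m³ left
container 9: place C9 (15 m³), 15 m³ left
container 10: place C10 (17 m³), 13 m³ left
container 10: place C11 (7 m³), 6 m³ left
container 11: place C12 (15 m³), 15 m³ left
container 11: place C13 (14 m³), 1 m³ left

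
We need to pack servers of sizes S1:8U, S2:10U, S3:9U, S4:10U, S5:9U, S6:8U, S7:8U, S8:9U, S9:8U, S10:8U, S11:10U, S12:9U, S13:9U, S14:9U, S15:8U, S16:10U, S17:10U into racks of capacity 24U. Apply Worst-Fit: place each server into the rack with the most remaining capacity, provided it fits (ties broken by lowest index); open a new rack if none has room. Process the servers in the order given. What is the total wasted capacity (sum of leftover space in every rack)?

40

Put S1 (8U) in rack 1; 16U remain.
Put S2 (10U) in rack 1; 6U remain.
Put S3 (9U) in rack 2; 15U remain.
Put S4 (10U) in rack 2; 5U remain.
Put S5 (9U) in rack 3; 15U remain.
Put S6 (8U) in rack 3; 7U remain.
Put S7 (8U) in rack 4; 16U remain.
Put S8 (9U) in rack 4; 7U remain.
Put S9 (8U) in rack 5; 16U remain.
Put S10 (8U) in rack 5; 8U remain.
Put S11 (10U) in rack 6; 14U remain.
Put S12 (9U) in rack 6; 5U remain.
Put S13 (9U) in rack 7; 15U remain.
Put S14 (9U) in rack 7; 6U remain.
Put S15 (8U) in rack 5; 0U remain.
Put S16 (10U) in rack 8; 14U remain.
Put S17 (10U) in rack 8; 4U remain.
8 racks × 24U = 192U; used 152U; unused 40U.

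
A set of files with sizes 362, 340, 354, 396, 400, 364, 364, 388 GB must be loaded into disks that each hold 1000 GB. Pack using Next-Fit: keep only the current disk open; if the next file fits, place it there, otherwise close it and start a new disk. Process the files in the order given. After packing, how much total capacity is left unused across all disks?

1032

Put 362 GB in disk 1; 638 GB remain.
Put 340 GB in disk 1; 298 GB remain.
Put 354 GB in disk 2; 646 GB remain.
Put 396 GB in disk 2; 250 GB remain.
Put 400 GB in disk 3; 600 GB remain.
Put 364 GB in disk 3; 236 GB remain.
Put 364 GB in disk 4; 636 GB remain.
Put 388 GB in disk 4; 248 GB remain.
4 disks × 1000 GB = 4000 GB; used 2968 GB; unused 1032 GB.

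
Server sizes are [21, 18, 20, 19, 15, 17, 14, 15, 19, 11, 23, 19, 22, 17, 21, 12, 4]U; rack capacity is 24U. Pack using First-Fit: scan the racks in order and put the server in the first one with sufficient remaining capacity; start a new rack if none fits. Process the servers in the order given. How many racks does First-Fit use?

Put 21U in rack 1; 3U remain.
Put 18U in rack 2; 6U remain.
Put 20U in rack 3; 4U remain.
Put 19U in rack 4; 5U remain.
Put 15U in rack 5; 9U remain.
Put 17U in rack 6; 7U remain.
Put 14U in rack 7; 10U remain.
Put 15U in rack 8; 9U remain.
Put 19U in rack 9; 5U remain.
Put 11U in rack 10; 13U remain.
Put 23U in rack 11; 1U remain.
Put 19U in rack 12; 5U remain.
Put 22U in rack 13; 2U remain.
Put 17U in rack 14; 7U remain.
Put 21U in rack 15; 3U remain.
Put 12U in rack 10; 1U remain.
Put 4U in rack 2; 2U remain.
Final racks: [21] [18,4] [20] [19] [15] [17] [14] [15] [19] [11,12] [23] [19] [22] [17] [21].

15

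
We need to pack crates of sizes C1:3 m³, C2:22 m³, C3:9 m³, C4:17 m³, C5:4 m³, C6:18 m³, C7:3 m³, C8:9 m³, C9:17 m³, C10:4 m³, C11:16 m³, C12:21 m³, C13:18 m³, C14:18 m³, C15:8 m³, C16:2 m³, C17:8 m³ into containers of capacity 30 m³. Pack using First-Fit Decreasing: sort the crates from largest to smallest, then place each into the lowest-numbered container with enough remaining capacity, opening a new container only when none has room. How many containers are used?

Sorted descending: 22, 21, 18, 18, 18, 17, 17, 16, 9, 9, 8, 8, 4, 4, 3, 3, 2.
container 1: place 22 m³, 8 m³ left
container 2: place 21 m³, 9 m³ left
container 3: place 18 m³, 12 m³ left
container 4: place 18 m³, 12 m³ left
container 5: place 18 m³, 12 m³ left
container 6: place 17 m³, 13 m³ left
container 7: place 17 m³, 13 m³ left
container 8: place 16 m³, 14 m³ left
container 2: place 9 m³, 0 m³ left
container 3: place 9 m³, 3 m³ left
container 1: place 8 m³, 0 m³ left
container 4: place 8 m³, 4 m³ left
container 4: place 4 m³, 0 m³ left
container 5: place 4 m³, 8 m³ left
container 3: place 3 m³, 0 m³ left
container 5: place 3 m³, 5 m³ left
container 5: place 2 m³, 3 m³ left

8 containers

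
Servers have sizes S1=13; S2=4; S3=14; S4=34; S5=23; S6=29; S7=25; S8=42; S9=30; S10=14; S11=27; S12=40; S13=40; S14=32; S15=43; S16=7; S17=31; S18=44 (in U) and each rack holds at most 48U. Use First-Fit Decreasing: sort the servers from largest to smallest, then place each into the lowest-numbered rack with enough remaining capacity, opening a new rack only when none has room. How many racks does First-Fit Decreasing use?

Sorted descending: 44, 43, 42, 40, 40, 34, 32, 31, 30, 29, 27, 25, 23, 14, 14, 13, 7, 4.
44U → rack 1 (remaining 4U)
43U → rack 2 (remaining 5U)
42U → rack 3 (remaining 6U)
40U → rack 4 (remaining 8U)
40U → rack 5 (remaining 8U)
34U → rack 6 (remaining 14U)
32U → rack 7 (remaining 16U)
31U → rack 8 (remaining 17U)
30U → rack 9 (remaining 18U)
29U → rack 10 (remaining 19U)
27U → rack 11 (remaining 21U)
25U → rack 12 (remaining 23U)
23U → rack 12 (remaining 0U)
14U → rack 6 (remaining 0U)
14U → rack 7 (remaining 2U)
13U → rack 8 (remaining 4U)
7U → rack 4 (remaining 1U)
4U → rack 1 (remaining 0U)
Final racks: [44,4] [43] [42] [40,7] [40] [34,14] [32,14] [31,13] [30] [29] [27] [25,23].

12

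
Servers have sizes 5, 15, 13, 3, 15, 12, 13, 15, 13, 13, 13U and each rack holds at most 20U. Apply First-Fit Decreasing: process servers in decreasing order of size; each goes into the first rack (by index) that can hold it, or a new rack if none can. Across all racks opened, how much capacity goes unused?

50

Sorted descending: 15, 15, 15, 13, 13, 13, 13, 13, 12, 5, 3.
15U → rack 1 (remaining 5U)
15U → rack 2 (remaining 5U)
15U → rack 3 (remaining 5U)
13U → rack 4 (remaining 7U)
13U → rack 5 (remaining 7U)
13U → rack 6 (remaining 7U)
13U → rack 7 (remaining 7U)
13U → rack 8 (remaining 7U)
12U → rack 9 (remaining 8U)
5U → rack 1 (remaining 0U)
3U → rack 2 (remaining 2U)
9 racks × 20U = 180U; used 130U; unused 50U.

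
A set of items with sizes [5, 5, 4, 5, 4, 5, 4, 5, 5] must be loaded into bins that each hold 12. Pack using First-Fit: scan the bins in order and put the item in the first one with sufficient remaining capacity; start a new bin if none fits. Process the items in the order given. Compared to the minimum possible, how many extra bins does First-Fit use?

First-Fit: [5,5] [4,5] [4,5] [4,5] [5] → 5 bins.
Total size 42; any packing needs at least ⌈42/12⌉ = 4 bins.
An optimal packing achieves that bound: [5,5] [5,5] [5,5] [4,4,4] → 4 bins.
Excess: 5 − 4 = 1.

1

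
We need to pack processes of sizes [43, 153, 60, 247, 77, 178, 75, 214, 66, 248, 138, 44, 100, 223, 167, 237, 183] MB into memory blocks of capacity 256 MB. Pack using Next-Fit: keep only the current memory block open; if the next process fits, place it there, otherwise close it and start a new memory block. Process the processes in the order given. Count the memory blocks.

13

memory block 1: place 43 MB, 213 MB left
memory block 1: place 153 MB, 60 MB left
memory block 1: place 60 MB, 0 MB left
memory block 2: place 247 MB, 9 MB left
memory block 3: place 77 MB, 179 MB left
memory block 3: place 178 MB, 1 MB left
memory block 4: place 75 MB, 181 MB left
memory block 5: place 214 MB, 42 MB left
memory block 6: place 66 MB, 190 MB left
memory block 7: place 248 MB, 8 MB left
memory block 8: place 138 MB, 118 MB left
memory block 8: place 44 MB, 74 MB left
memory block 9: place 100 MB, 156 MB left
memory block 10: place 223 MB, 33 MB left
memory block 11: place 167 MB, 89 MB left
memory block 12: place 237 MB, 19 MB left
memory block 13: place 183 MB, 73 MB left
Final memory blocks: [43,153,60] [247] [77,178] [75] [214] [66] [248] [138,44] [100] [223] [167] [237] [183].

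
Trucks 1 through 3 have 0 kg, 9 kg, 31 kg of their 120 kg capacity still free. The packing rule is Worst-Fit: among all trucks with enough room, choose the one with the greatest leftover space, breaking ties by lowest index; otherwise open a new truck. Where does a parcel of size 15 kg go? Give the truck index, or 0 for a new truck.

Trucks with room: truck 3 (31 kg).
Most room is truck 3 with 31 kg free.

3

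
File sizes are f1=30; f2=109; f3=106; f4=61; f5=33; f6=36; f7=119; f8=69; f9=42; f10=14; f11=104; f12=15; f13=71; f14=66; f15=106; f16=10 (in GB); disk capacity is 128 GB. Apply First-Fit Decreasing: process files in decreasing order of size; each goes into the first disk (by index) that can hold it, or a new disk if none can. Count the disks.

9 disks

Sorted descending: 119, 109, 106, 106, 104, 71, 69, 66, 61, 42, 36, 33, 30, 15, 14, 10.
disk 1: place 119 GB, 9 GB left
disk 2: place 109 GB, 19 GB left
disk 3: place 106 GB, 22 GB left
disk 4: place 106 GB, 22 GB left
disk 5: place 104 GB, 24 GB left
disk 6: place 71 GB, 57 GB left
disk 7: place 69 GB, 59 GB left
disk 8: place 66 GB, 62 GB left
disk 8: place 61 GB, 1 GB left
disk 6: place 42 GB, 15 GB left
disk 7: place 36 GB, 23 GB left
disk 9: place 33 GB, 95 GB left
disk 9: place 30 GB, 65 GB left
disk 2: place 15 GB, 4 GB left
disk 3: place 14 GB, 8 GB left
disk 4: place 10 GB, 12 GB left
Final disks: [119] [109,15] [106,14] [106,10] [104] [71,42] [69,36] [66,61] [33,30].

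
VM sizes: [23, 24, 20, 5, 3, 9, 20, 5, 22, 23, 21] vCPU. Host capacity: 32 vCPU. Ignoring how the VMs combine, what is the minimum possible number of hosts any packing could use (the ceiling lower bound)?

Total size = 23 + 24 + 20 + 5 + 3 + 9 + 20 + 5 + 22 + 23 + 21 = 175 vCPU.
⌈175 / 32⌉ = 6.

6 hosts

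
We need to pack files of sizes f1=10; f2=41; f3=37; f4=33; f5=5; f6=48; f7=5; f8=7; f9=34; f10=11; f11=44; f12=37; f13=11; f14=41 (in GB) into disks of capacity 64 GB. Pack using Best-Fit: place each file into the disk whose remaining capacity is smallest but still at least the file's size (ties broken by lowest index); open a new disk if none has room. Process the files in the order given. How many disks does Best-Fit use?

Put f1 (10 GB) in disk 1; 54 GB remain.
Put f2 (41 GB) in disk 1; 13 GB remain.
Put f3 (37 GB) in disk 2; 27 GB remain.
Put f4 (33 GB) in disk 3; 31 GB remain.
Put f5 (5 GB) in disk 1; 8 GB remain.
Put f6 (48 GB) in disk 4; 16 GB remain.
Put f7 (5 GB) in disk 1; 3 GB remain.
Put f8 (7 GB) in disk 4; 9 GB remain.
Put f9 (34 GB) in disk 5; 30 GB remain.
Put f10 (11 GB) in disk 2; 16 GB remain.
Put f11 (44 GB) in disk 6; 20 GB remain.
Put f12 (37 GB) in disk 7; 27 GB remain.
Put f13 (11 GB) in disk 2; 5 GB remain.
Put f14 (41 GB) in disk 8; 23 GB remain.

8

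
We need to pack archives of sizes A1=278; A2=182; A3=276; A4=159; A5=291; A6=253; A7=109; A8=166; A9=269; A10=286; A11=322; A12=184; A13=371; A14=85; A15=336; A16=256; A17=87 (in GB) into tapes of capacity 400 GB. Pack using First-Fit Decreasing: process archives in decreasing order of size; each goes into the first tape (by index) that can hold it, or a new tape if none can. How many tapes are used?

12

Sorted descending: 371, 336, 322, 291, 286, 278, 276, 269, 256, 253, 184, 182, 166, 159, 109, 87, 85.
371 GB → tape 1 (remaining 29 GB)
336 GB → tape 2 (remaining 64 GB)
322 GB → tape 3 (remaining 78 GB)
291 GB → tape 4 (remaining 109 GB)
286 GB → tape 5 (remaining 114 GB)
278 GB → tape 6 (remaining 122 GB)
276 GB → tape 7 (remaining 124 GB)
269 GB → tape 8 (remaining 131 GB)
256 GB → tape 9 (remaining 144 GB)
253 GB → tape 10 (remaining 147 GB)
184 GB → tape 11 (remaining 216 GB)
182 GB → tape 11 (remaining 34 GB)
166 GB → tape 12 (remaining 234 GB)
159 GB → tape 12 (remaining 75 GB)
109 GB → tape 4 (remaining 0 GB)
87 GB → tape 5 (remaining 27 GB)
85 GB → tape 6 (remaining 37 GB)
Final tapes: [371] [336] [322] [291,109] [286,87] [278,85] [276] [269] [256] [253] [184,182] [166,159].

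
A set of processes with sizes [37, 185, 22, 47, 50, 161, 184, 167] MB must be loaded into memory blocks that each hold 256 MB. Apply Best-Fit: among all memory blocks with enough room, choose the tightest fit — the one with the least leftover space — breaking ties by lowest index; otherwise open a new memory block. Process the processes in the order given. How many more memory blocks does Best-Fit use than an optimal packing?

Best-Fit: [37,185,22] [47,50] [161] [184] [167] → 5 memory blocks.
Total size 853 MB; any packing needs at least ⌈853/256⌉ = 4 memory blocks.
An optimal packing achieves that bound: [185,50] [184,47,22] [167,37] [161] → 4 memory blocks.
Excess: 5 − 4 = 1.

1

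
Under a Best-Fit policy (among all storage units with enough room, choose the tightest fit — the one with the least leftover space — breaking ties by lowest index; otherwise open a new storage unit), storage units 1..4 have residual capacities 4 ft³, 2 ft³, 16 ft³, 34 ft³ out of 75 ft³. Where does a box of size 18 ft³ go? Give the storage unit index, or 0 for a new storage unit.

Storage units with room: storage unit 4 (34 ft³).
Tightest fit is storage unit 4 with 34 ft³ free.

4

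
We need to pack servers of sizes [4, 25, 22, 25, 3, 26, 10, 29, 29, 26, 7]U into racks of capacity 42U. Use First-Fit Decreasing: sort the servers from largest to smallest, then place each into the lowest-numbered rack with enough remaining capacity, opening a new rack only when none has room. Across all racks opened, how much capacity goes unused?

Sorted descending: 29, 29, 26, 26, 25, 25, 22, 10, 7, 4, 3.
29U → rack 1 (remaining 13U)
29U → rack 2 (remaining 13U)
26U → rack 3 (remaining 16U)
26U → rack 4 (remaining 16U)
25U → rack 5 (remaining 17U)
25U → rack 6 (remaining 17U)
22U → rack 7 (remaining 20U)
10U → rack 1 (remaining 3U)
7U → rack 2 (remaining 6U)
4U → rack 2 (remaining 2U)
3U → rack 1 (remaining 0U)
7 racks × 42U = 294U; used 206U; unused 88U.

88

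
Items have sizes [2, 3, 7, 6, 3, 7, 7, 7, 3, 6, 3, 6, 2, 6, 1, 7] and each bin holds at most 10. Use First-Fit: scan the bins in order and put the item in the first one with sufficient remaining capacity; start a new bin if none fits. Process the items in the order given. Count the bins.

10 bins

Put 2 in bin 1; 8 remain.
Put 3 in bin 1; 5 remain.
Put 7 in bin 2; 3 remain.
Put 6 in bin 3; 4 remain.
Put 3 in bin 1; 2 remain.
Put 7 in bin 4; 3 remain.
Put 7 in bin 5; 3 remain.
Put 7 in bin 6; 3 remain.
Put 3 in bin 2; 0 remain.
Put 6 in bin 7; 4 remain.
Put 3 in bin 3; 1 remain.
Put 6 in bin 8; 4 remain.
Put 2 in bin 1; 0 remain.
Put 6 in bin 9; 4 remain.
Put 1 in bin 3; 0 remain.
Put 7 in bin 10; 3 remain.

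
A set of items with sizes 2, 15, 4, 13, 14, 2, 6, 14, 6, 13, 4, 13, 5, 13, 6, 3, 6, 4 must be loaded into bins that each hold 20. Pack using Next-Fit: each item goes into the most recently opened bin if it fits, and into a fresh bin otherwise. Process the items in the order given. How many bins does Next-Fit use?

8

Put 2 in bin 1; 18 remain.
Put 15 in bin 1; 3 remain.
Put 4 in bin 2; 16 remain.
Put 13 in bin 2; 3 remain.
Put 14 in bin 3; 6 remain.
Put 2 in bin 3; 4 remain.
Put 6 in bin 4; 14 remain.
Put 14 in bin 4; 0 remain.
Put 6 in bin 5; 14 remain.
Put 13 in bin 5; 1 remain.
Put 4 in bin 6; 16 remain.
Put 13 in bin 6; 3 remain.
Put 5 in bin 7; 15 remain.
Put 13 in bin 7; 2 remain.
Put 6 in bin 8; 14 remain.
Put 3 in bin 8; 11 remain.
Put 6 in bin 8; 5 remain.
Put 4 in bin 8; 1 remain.
Final bins: [2,15] [4,13] [14,2] [6,14] [6,13] [4,13] [5,13] [6,3,6,4].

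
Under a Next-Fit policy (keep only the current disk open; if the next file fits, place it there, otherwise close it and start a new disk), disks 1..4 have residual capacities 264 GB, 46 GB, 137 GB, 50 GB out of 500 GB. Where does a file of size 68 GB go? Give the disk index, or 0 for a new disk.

0

Next-Fit only looks at disk 4, which has 50 GB free.
68 GB does not fit, so a new disk is opened.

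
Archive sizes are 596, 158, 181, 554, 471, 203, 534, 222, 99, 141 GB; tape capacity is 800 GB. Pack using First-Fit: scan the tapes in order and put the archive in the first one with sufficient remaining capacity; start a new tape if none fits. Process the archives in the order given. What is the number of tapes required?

5

596 GB → tape 1 (remaining 204 GB)
158 GB → tape 1 (remaining 46 GB)
181 GB → tape 2 (remaining 619 GB)
554 GB → tape 2 (remaining 65 GB)
471 GB → tape 3 (remaining 329 GB)
203 GB → tape 3 (remaining 126 GB)
534 GB → tape 4 (remaining 266 GB)
222 GB → tape 4 (remaining 44 GB)
99 GB → tape 3 (remaining 27 GB)
141 GB → tape 5 (remaining 659 GB)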